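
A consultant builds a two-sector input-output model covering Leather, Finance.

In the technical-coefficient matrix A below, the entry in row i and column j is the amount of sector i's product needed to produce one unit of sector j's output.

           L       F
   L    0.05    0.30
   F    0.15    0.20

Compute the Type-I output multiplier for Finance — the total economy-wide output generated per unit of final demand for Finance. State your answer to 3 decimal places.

I − A =
  [   0.95    -0.30]
  [  -0.15     0.80]
det(I−A) = (0.95)(0.80) − (-0.30)(-0.15) = 0.7150
adj(I−A) = [[0.80, 0.30], [0.15, 0.95]]
(I − A)⁻¹ = adj(I−A) / det(I−A) ≈
  [   1.1189     0.4196]
  [   0.2098     1.3287]
The output multiplier for sector j is the column-j sum of the Leontief inverse (I − A)⁻¹ = adj(I−A) / det(I−A).
Column F of adj(I−A): (0.30, 0.95); det(I−A) = 0.7150.
m_F = (0.30 + 0.95) / 0.7150 = 1.25 / 0.7150 ≈ 1.748.

m_F = 1.748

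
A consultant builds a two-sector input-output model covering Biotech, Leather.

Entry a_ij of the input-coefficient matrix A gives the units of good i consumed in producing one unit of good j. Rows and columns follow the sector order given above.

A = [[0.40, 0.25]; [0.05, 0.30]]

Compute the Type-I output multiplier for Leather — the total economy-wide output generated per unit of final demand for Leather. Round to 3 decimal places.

m_L = 2.086

I − A =
  [   0.60    -0.25]
  [  -0.05     0.70]
det(I−A) = (0.60)(0.70) − (-0.25)(-0.05) = 0.4075
adj(I−A) = [[0.70, 0.25], [0.05, 0.60]]
(I − A)⁻¹ = adj(I−A) / det(I−A) ≈
  [   1.7178     0.6135]
  [   0.1227     1.4724]
The output multiplier for sector j is the column-j sum of the Leontief inverse (I − A)⁻¹ = adj(I−A) / det(I−A).
Column L of adj(I−A): (0.25, 0.60); det(I−A) = 0.4075.
m_L = (0.25 + 0.60) / 0.4075 = 0.85 / 0.4075 ≈ 2.086.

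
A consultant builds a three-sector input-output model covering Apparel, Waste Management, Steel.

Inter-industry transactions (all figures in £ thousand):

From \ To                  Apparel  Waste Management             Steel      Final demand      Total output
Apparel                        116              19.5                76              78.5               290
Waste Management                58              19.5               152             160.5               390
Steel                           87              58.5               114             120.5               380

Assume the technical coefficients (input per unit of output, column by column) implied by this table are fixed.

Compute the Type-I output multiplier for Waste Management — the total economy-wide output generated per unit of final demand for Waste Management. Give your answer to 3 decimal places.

Technical coefficients a_ij = z_ij / X_j:
  a_11 = 116/290 = 0.40, a_21 = 58/290 = 0.20, a_31 = 87/290 = 0.30
  a_12 = 19.5/390 = 0.05, a_22 = 19.5/390 = 0.05, a_32 = 58.5/390 = 0.15
  a_13 = 76/380 = 0.20, a_23 = 152/380 = 0.40, a_33 = 114/380 = 0.30
I − A =
  [   0.60    -0.05    -0.20]
  [  -0.20     0.95    -0.40]
  [  -0.30    -0.15     0.70]
Cofactors of I−A, C_ij = (−1)^(i+j)·(minor ij) (rows/columns in the sector order above):
  C_11 = (0.95)(0.70) − (-0.40)(-0.15) = 0.6050
  C_12 = −[(-0.20)(0.70) − (-0.40)(-0.30)] = 0.2600
  C_13 = (-0.20)(-0.15) − (0.95)(-0.30) = 0.3150
  C_21 = −[(-0.05)(0.70) − (-0.20)(-0.15)] = 0.0650
  C_22 = (0.60)(0.70) − (-0.20)(-0.30) = 0.3600
  C_23 = −[(0.60)(-0.15) − (-0.05)(-0.30)] = 0.1050
  C_31 = (-0.05)(-0.40) − (-0.20)(0.95) = 0.2100
  C_32 = −[(0.60)(-0.40) − (-0.20)(-0.20)] = 0.2800
  C_33 = (0.60)(0.95) − (-0.05)(-0.20) = 0.5600
det(I−A) = Σ_j (I−A)_1j·C_1j = (0.60)(0.6050) + (-0.05)(0.2600) + (-0.20)(0.3150) = 0.2870
adj(I−A) = Cᵀ =
  [ 0.6050   0.0650   0.2100]
  [ 0.2600   0.3600   0.2800]
  [ 0.3150   0.1050   0.5600]
(I − A)⁻¹ = adj(I−A) / det(I−A) ≈
  [   2.1080     0.2265     0.7317]
  [   0.9059     1.2544     0.9756]
  [   1.0976     0.3659     1.9512]
The output multiplier for sector j is the column-j sum of the Leontief inverse (I − A)⁻¹ = adj(I−A) / det(I−A).
Column 2 of adj(I−A): (0.0650, 0.3600, 0.1050); det(I−A) = 0.2870.
m_2 = (0.0650 + 0.3600 + 0.1050) / 0.2870 = 0.53 / 0.2870 ≈ 1.847.

m_2 = 1.847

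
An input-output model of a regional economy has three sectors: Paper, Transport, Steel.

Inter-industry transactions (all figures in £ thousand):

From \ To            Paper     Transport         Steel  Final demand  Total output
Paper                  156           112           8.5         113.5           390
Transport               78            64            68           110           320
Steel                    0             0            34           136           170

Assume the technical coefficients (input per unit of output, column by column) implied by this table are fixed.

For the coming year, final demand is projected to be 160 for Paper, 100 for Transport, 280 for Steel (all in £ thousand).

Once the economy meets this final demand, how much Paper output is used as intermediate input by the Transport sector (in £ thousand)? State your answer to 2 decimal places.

z_12 = 153.23

Technical coefficients a_ij = z_ij / X_j:
  a_11 = 156/390 = 0.40, a_21 = 78/390 = 0.20, a_31 = 0/390 = 0.00
  a_12 = 112/320 = 0.35, a_22 = 64/320 = 0.20, a_32 = 0/320 = 0.00
  a_13 = 8.5/170 = 0.05, a_23 = 68/170 = 0.40, a_33 = 34/170 = 0.20
I − A =
  [   0.60    -0.35    -0.05]
  [  -0.20     0.80    -0.40]
  [   0.00     0.00     0.80]
Cofactors of I−A, C_ij = (−1)^(i+j)·(minor ij) (rows/columns in the sector order above):
  C_11 = (0.80)(0.80) − (-0.40)(0.00) = 0.6400
  C_12 = −[(-0.20)(0.80) − (-0.40)(0.00)] = 0.1600
  C_13 = (-0.20)(0.00) − (0.80)(0.00) = 0.0000
  C_21 = −[(-0.35)(0.80) − (-0.05)(0.00)] = 0.2800
  C_22 = (0.60)(0.80) − (-0.05)(0.00) = 0.4800
  C_23 = −[(0.60)(0.00) − (-0.35)(0.00)] = 0.0000
  C_31 = (-0.35)(-0.40) − (-0.05)(0.80) = 0.1800
  C_32 = −[(0.60)(-0.40) − (-0.05)(-0.20)] = 0.2500
  C_33 = (0.60)(0.80) − (-0.35)(-0.20) = 0.4100
det(I−A) = Σ_j (I−A)_1j·C_1j = (0.60)(0.6400) + (-0.35)(0.1600) + (-0.05)(0.0000) = 0.3280
adj(I−A) = Cᵀ =
  [ 0.6400   0.2800   0.1800]
  [ 0.1600   0.4800   0.2500]
  [ 0.0000   0.0000   0.4100]
(I − A)⁻¹ = adj(I−A) / det(I−A) ≈
  [   1.9512     0.8537     0.5488]
  [   0.4878     1.4634     0.7622]
  [   0.0000     0.0000     1.2500]
First solve x = (I − A)⁻¹ d = adj(I−A)·d / det(I−A); in particular x_2 = (0.1600·160 + 0.4800·100 + 0.2500·280) / 0.3280 = 143.60 / 0.3280 ≈ 437.8049.
Intermediate flow from 1 to 2: z_12 = a_12 · x_2 = 0.35 × 143.60 / 0.3280 = 50.26 / 0.3280 ≈ 153.23.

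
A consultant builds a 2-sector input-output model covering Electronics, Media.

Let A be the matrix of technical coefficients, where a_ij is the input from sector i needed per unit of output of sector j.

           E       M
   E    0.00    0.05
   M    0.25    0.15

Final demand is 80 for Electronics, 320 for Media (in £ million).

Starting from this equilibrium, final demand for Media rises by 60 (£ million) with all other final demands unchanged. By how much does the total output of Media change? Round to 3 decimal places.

I − A =
  [   1.00    -0.05]
  [  -0.25     0.85]
det(I−A) = (1.00)(0.85) − (-0.05)(-0.25) = 0.8375
adj(I−A) = [[0.85, 0.05], [0.25, 1.00]]
(I − A)⁻¹ = adj(I−A) / det(I−A) ≈
  [   1.0149     0.0597]
  [   0.2985     1.1940]
Δx = (I − A)⁻¹ Δd with Δd having +60 in the Media component and 0 elsewhere.
So Δx_M = L_MM · (+60), where L_MM = adj(I−A)_MM / det(I−A) = 1.00 / 0.8375.
Δx_M = 1.00 × (+60) / 0.8375 = 60.00 / 0.8375 ≈ 71.642.

Δx_M = 71.642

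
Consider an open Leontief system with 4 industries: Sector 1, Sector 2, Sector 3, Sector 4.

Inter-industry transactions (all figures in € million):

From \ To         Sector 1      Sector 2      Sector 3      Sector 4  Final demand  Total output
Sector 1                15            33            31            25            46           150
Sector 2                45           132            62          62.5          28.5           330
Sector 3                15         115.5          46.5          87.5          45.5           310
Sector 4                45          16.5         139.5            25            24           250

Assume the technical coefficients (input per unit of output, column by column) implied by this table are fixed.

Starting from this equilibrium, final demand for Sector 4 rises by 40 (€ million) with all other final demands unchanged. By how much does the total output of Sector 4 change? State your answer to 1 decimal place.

Δx_4 = 95.5

Technical coefficients a_ij = z_ij / X_j:
  a_11 = 15/150 = 0.10, a_21 = 45/150 = 0.30, a_31 = 15/150 = 0.10, a_41 = 45/150 = 0.30
  a_12 = 33/330 = 0.10, a_22 = 132/330 = 0.40, a_32 = 115.5/330 = 0.35, a_42 = 16.5/330 = 0.05
  a_13 = 31/310 = 0.10, a_23 = 62/310 = 0.20, a_33 = 46.5/310 = 0.15, a_43 = 139.5/310 = 0.45
  a_14 = 25/250 = 0.10, a_24 = 62.5/250 = 0.25, a_34 = 87.5/250 = 0.35, a_44 = 25/250 = 0.10
I − A =
  [   0.90    -0.10    -0.10    -0.10]
  [  -0.30     0.60    -0.20    -0.25]
  [  -0.10    -0.35     0.85    -0.35]
  [  -0.30    -0.05    -0.45     0.90]
Compute the cofactors C_ij = (−1)^(i+j)·(3×3 minor ij) of I−A; the adjugate is their transpose:
adj(I−A) = Cᵀ =
  [ 0.24800   0.11400   0.11000   0.10200]
  [ 0.29625   0.49725   0.30525   0.28975]
  [ 0.24175   0.30875   0.42075   0.27625]
  [ 0.22000   0.22000   0.26400   0.35200]
det(I−A) = Σ_j (I−A)_1j·C_1j = (0.90)(0.24800) + (-0.10)(0.29625) + (-0.10)(0.24175) + (-0.10)(0.22000) = 0.1474
(I − A)⁻¹ = adj(I−A) / det(I−A) ≈
  [   1.6825     0.7734     0.7463     0.6920]
  [   2.0098     3.3735     2.0709     1.9657]
  [   1.6401     2.0946     2.8545     1.8742]
  [   1.4925     1.4925     1.7910     2.3881]
Δx = (I − A)⁻¹ Δd with Δd having +40 in the Sector 4 component and 0 elsewhere.
So Δx_4 = L_44 · (+40), where L_44 = adj(I−A)_44 / det(I−A) = 0.35200 / 0.1474.
Δx_4 = 0.35200 × (+40) / 0.1474 = 14.08 / 0.1474 ≈ 95.5.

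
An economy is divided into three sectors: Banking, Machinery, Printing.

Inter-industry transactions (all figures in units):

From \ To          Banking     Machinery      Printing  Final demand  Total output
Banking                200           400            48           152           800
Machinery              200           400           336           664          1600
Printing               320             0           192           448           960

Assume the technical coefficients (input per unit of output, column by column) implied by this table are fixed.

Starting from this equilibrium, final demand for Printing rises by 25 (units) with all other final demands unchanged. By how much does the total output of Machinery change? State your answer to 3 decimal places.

Technical coefficients a_ij = z_ij / X_j:
  a_11 = 200/800 = 0.25, a_21 = 200/800 = 0.25, a_31 = 320/800 = 0.40
  a_12 = 400/1600 = 0.25, a_22 = 400/1600 = 0.25, a_32 = 0/1600 = 0.00
  a_13 = 48/960 = 0.05, a_23 = 336/960 = 0.35, a_33 = 192/960 = 0.20
I − A =
  [   0.75    -0.25    -0.05]
  [  -0.25     0.75    -0.35]
  [  -0.40     0.00     0.80]
Cofactors of I−A, C_ij = (−1)^(i+j)·(minor ij) (rows/columns in the sector order above):
  C_11 = (0.75)(0.80) − (-0.35)(0.00) = 0.6000
  C_12 = −[(-0.25)(0.80) − (-0.35)(-0.40)] = 0.3400
  C_13 = (-0.25)(0.00) − (0.75)(-0.40) = 0.3000
  C_21 = −[(-0.25)(0.80) − (-0.05)(0.00)] = 0.2000
  C_22 = (0.75)(0.80) − (-0.05)(-0.40) = 0.5800
  C_23 = −[(0.75)(0.00) − (-0.25)(-0.40)] = 0.1000
  C_31 = (-0.25)(-0.35) − (-0.05)(0.75) = 0.1250
  C_32 = −[(0.75)(-0.35) − (-0.05)(-0.25)] = 0.2750
  C_33 = (0.75)(0.75) − (-0.25)(-0.25) = 0.5000
det(I−A) = Σ_j (I−A)_1j·C_1j = (0.75)(0.6000) + (-0.25)(0.3400) + (-0.05)(0.3000) = 0.3500
adj(I−A) = Cᵀ =
  [ 0.6000   0.2000   0.1250]
  [ 0.3400   0.5800   0.2750]
  [ 0.3000   0.1000   0.5000]
(I − A)⁻¹ = adj(I−A) / det(I−A) ≈
  [   1.7143     0.5714     0.3571]
  [   0.9714     1.6571     0.7857]
  [   0.8571     0.2857     1.4286]
Δx = (I − A)⁻¹ Δd with Δd having +25 in the Printing component and 0 elsewhere.
So Δx_2 = L_23 · (+25), where L_23 = adj(I−A)_23 / det(I−A) = 0.2750 / 0.3500.
Δx_2 = 0.2750 × (+25) / 0.3500 = 6.875 / 0.3500 ≈ 19.643.

Δx_2 = 19.643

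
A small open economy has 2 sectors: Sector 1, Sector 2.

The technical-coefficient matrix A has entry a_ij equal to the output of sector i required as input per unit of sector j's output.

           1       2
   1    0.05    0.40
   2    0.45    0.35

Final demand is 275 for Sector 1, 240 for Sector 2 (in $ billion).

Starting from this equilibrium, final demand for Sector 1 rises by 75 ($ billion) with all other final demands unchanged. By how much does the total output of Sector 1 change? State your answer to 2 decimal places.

I − A =
  [   0.95    -0.40]
  [  -0.45     0.65]
det(I−A) = (0.95)(0.65) − (-0.40)(-0.45) = 0.4375
adj(I−A) = [[0.65, 0.40], [0.45, 0.95]]
(I − A)⁻¹ = adj(I−A) / det(I−A) ≈
  [   1.4857     0.9143]
  [   1.0286     2.1714]
Δx = (I − A)⁻¹ Δd with Δd having +75 in the Sector 1 component and 0 elsewhere.
So Δx_1 = L_11 · (+75), where L_11 = adj(I−A)_11 / det(I−A) = 0.65 / 0.4375.
Δx_1 = 0.65 × (+75) / 0.4375 = 48.75 / 0.4375 ≈ 111.43.

Δx_1 = 111.43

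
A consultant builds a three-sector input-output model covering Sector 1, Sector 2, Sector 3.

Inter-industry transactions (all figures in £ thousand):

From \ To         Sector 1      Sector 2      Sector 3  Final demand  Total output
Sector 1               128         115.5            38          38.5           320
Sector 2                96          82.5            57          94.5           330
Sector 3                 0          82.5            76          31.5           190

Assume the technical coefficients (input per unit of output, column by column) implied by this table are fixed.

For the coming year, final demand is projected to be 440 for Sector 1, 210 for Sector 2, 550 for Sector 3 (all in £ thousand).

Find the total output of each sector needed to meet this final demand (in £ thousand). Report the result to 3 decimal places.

x_1 = 2447.959, x_2 = 1951.020, x_3 = 1729.592

Technical coefficients a_ij = z_ij / X_j:
  a_11 = 128/320 = 0.40, a_21 = 96/320 = 0.30, a_31 = 0/320 = 0.00
  a_12 = 115.5/330 = 0.35, a_22 = 82.5/330 = 0.25, a_32 = 82.5/330 = 0.25
  a_13 = 38/190 = 0.20, a_23 = 57/190 = 0.30, a_33 = 76/190 = 0.40
I − A =
  [   0.60    -0.35    -0.20]
  [  -0.30     0.75    -0.30]
  [   0.00    -0.25     0.60]
Cofactors of I−A, C_ij = (−1)^(i+j)·(minor ij) (rows/columns in the sector order above):
  C_11 = (0.75)(0.60) − (-0.30)(-0.25) = 0.3750
  C_12 = −[(-0.30)(0.60) − (-0.30)(0.00)] = 0.1800
  C_13 = (-0.30)(-0.25) − (0.75)(0.00) = 0.0750
  C_21 = −[(-0.35)(0.60) − (-0.20)(-0.25)] = 0.2600
  C_22 = (0.60)(0.60) − (-0.20)(0.00) = 0.3600
  C_23 = −[(0.60)(-0.25) − (-0.35)(0.00)] = 0.1500
  C_31 = (-0.35)(-0.30) − (-0.20)(0.75) = 0.2550
  C_32 = −[(0.60)(-0.30) − (-0.20)(-0.30)] = 0.2400
  C_33 = (0.60)(0.75) − (-0.35)(-0.30) = 0.3450
det(I−A) = Σ_j (I−A)_1j·C_1j = (0.60)(0.3750) + (-0.35)(0.1800) + (-0.20)(0.0750) = 0.1470
adj(I−A) = Cᵀ =
  [ 0.3750   0.2600   0.2550]
  [ 0.1800   0.3600   0.2400]
  [ 0.0750   0.1500   0.3450]
(I − A)⁻¹ = adj(I−A) / det(I−A) ≈
  [   2.5510     1.7687     1.7347]
  [   1.2245     2.4490     1.6327]
  [   0.5102     1.0204     2.3469]
x = (I − A)⁻¹ d = adj(I−A)·d / det(I−A), with det(I−A) = 0.1470:
  x_1 = (0.3750·440 + 0.2600·210 + 0.2550·550) / 0.1470 = 359.85 / 0.1470 ≈ 2447.959
  x_2 = (0.1800·440 + 0.3600·210 + 0.2400·550) / 0.1470 = 286.80 / 0.1470 ≈ 1951.020
  x_3 = (0.0750·440 + 0.1500·210 + 0.3450·550) / 0.1470 = 254.25 / 0.1470 ≈ 1729.592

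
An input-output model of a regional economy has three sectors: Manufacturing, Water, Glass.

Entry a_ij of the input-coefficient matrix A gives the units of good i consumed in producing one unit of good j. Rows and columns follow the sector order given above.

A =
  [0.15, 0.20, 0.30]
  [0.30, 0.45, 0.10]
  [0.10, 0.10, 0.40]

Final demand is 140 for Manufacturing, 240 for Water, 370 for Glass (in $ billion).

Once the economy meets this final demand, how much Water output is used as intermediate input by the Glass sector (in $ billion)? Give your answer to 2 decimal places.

z_23 = 90.11

I − A =
  [   0.85    -0.20    -0.30]
  [  -0.30     0.55    -0.10]
  [  -0.10    -0.10     0.60]
Cofactors of I−A, C_ij = (−1)^(i+j)·(minor ij) (rows/columns in the sector order above):
  C_11 = (0.55)(0.60) − (-0.10)(-0.10) = 0.3200
  C_12 = −[(-0.30)(0.60) − (-0.10)(-0.10)] = 0.1900
  C_13 = (-0.30)(-0.10) − (0.55)(-0.10) = 0.0850
  C_21 = −[(-0.20)(0.60) − (-0.30)(-0.10)] = 0.1500
  C_22 = (0.85)(0.60) − (-0.30)(-0.10) = 0.4800
  C_23 = −[(0.85)(-0.10) − (-0.20)(-0.10)] = 0.1050
  C_31 = (-0.20)(-0.10) − (-0.30)(0.55) = 0.1850
  C_32 = −[(0.85)(-0.10) − (-0.30)(-0.30)] = 0.1750
  C_33 = (0.85)(0.55) − (-0.20)(-0.30) = 0.4075
det(I−A) = Σ_j (I−A)_1j·C_1j = (0.85)(0.3200) + (-0.20)(0.1900) + (-0.30)(0.0850) = 0.2085
adj(I−A) = Cᵀ =
  [ 0.3200   0.1500   0.1850]
  [ 0.1900   0.4800   0.1750]
  [ 0.0850   0.1050   0.4075]
(I − A)⁻¹ = adj(I−A) / det(I−A) ≈
  [   1.5348     0.7194     0.8873]
  [   0.9113     2.3022     0.8393]
  [   0.4077     0.5036     1.9544]
First solve x = (I − A)⁻¹ d = adj(I−A)·d / det(I−A); in particular x_3 = (0.0850·140 + 0.1050·240 + 0.4075·370) / 0.2085 = 187.875 / 0.2085 ≈ 901.0791.
Intermediate flow from 2 to 3: z_23 = a_23 · x_3 = 0.10 × 187.875 / 0.2085 = 18.7875 / 0.2085 ≈ 90.11.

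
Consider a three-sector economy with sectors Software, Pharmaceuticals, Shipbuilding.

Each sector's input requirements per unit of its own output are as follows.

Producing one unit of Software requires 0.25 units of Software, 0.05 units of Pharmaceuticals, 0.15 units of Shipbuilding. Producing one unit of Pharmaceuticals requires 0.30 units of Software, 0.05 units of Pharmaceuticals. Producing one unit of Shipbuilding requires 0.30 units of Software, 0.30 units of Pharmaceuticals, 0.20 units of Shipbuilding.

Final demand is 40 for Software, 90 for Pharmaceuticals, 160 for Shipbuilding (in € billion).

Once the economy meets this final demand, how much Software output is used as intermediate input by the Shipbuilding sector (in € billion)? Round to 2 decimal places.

z_13 = 72.56

I − A =
  [   0.75    -0.30    -0.30]
  [  -0.05     0.95    -0.30]
  [  -0.15     0.00     0.80]
Cofactors of I−A, C_ij = (−1)^(i+j)·(minor ij) (rows/columns in the sector order above):
  C_11 = (0.95)(0.80) − (-0.30)(0.00) = 0.7600
  C_12 = −[(-0.05)(0.80) − (-0.30)(-0.15)] = 0.0850
  C_13 = (-0.05)(0.00) − (0.95)(-0.15) = 0.1425
  C_21 = −[(-0.30)(0.80) − (-0.30)(0.00)] = 0.2400
  C_22 = (0.75)(0.80) − (-0.30)(-0.15) = 0.5550
  C_23 = −[(0.75)(0.00) − (-0.30)(-0.15)] = 0.0450
  C_31 = (-0.30)(-0.30) − (-0.30)(0.95) = 0.3750
  C_32 = −[(0.75)(-0.30) − (-0.30)(-0.05)] = 0.2400
  C_33 = (0.75)(0.95) − (-0.30)(-0.05) = 0.6975
det(I−A) = Σ_j (I−A)_1j·C_1j = (0.75)(0.7600) + (-0.30)(0.0850) + (-0.30)(0.1425) = 0.50175
adj(I−A) = Cᵀ =
  [ 0.7600   0.2400   0.3750]
  [ 0.0850   0.5550   0.2400]
  [ 0.1425   0.0450   0.6975]
(I − A)⁻¹ = adj(I−A) / det(I−A) ≈
  [   1.5147     0.4783     0.7474]
  [   0.1694     1.1061     0.4783]
  [   0.2840     0.0897     1.3901]
First solve x = (I − A)⁻¹ d = adj(I−A)·d / det(I−A); in particular x_3 = (0.1425·40 + 0.0450·90 + 0.6975·160) / 0.50175 = 121.35 / 0.50175 ≈ 241.8535.
Intermediate flow from 1 to 3: z_13 = a_13 · x_3 = 0.30 × 121.35 / 0.50175 = 36.405 / 0.50175 ≈ 72.56.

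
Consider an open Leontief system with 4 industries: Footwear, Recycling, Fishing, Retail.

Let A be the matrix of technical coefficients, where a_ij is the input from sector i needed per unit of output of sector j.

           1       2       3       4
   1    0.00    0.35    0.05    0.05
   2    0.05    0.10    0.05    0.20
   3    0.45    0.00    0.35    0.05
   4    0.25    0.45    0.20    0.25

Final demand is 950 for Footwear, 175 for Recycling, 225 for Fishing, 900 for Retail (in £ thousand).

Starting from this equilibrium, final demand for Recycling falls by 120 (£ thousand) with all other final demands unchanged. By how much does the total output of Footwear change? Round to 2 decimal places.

Δx_1 = -70.43

I − A =
  [   1.00    -0.35    -0.05    -0.05]
  [  -0.05     0.90    -0.05    -0.20]
  [  -0.45     0.00     0.65    -0.05]
  [  -0.25    -0.45    -0.20     0.75]
Compute the cofactors C_ij = (−1)^(i+j)·(3×3 minor ij) of I−A; the adjugate is their transpose:
adj(I−A) = Cᵀ =
  [ 0.370125   0.182875   0.066500   0.077875]
  [ 0.091875   0.447375   0.081750   0.130875]
  [ 0.275625   0.155125   0.542000   0.095875]
  [ 0.252000   0.370750   0.215750   0.545500]
det(I−A) = Σ_j (I−A)_1j·C_1j = (1.00)(0.370125) + (-0.35)(0.091875) + (-0.05)(0.275625) + (-0.05)(0.252000) = 0.3115875
(I − A)⁻¹ = adj(I−A) / det(I−A) ≈
  [   1.1879     0.5869     0.2134     0.2499]
  [   0.2949     1.4358     0.2624     0.4200]
  [   0.8846     0.4979     1.7395     0.3077]
  [   0.8088     1.1899     0.6924     1.7507]
Δx = (I − A)⁻¹ Δd with Δd having -120 in the Recycling component and 0 elsewhere.
So Δx_1 = L_12 · (-120), where L_12 = adj(I−A)_12 / det(I−A) = 0.182875 / 0.3115875.
Δx_1 = 0.182875 × (-120) / 0.3115875 = -21.945 / 0.3115875 ≈ -70.43.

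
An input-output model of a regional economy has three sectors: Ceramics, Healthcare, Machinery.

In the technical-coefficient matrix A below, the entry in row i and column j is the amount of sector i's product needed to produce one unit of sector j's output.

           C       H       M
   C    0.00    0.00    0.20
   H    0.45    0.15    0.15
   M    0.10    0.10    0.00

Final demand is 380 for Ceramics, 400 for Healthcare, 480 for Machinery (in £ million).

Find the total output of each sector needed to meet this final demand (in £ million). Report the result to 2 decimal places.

I − A =
  [   1.00     0.00    -0.20]
  [  -0.45     0.85    -0.15]
  [  -0.10    -0.10     1.00]
Cofactors of I−A, C_ij = (−1)^(i+j)·(minor ij) (rows/columns in the sector order above):
  C_11 = (0.85)(1.00) − (-0.15)(-0.10) = 0.8350
  C_12 = −[(-0.45)(1.00) − (-0.15)(-0.10)] = 0.4650
  C_13 = (-0.45)(-0.10) − (0.85)(-0.10) = 0.1300
  C_21 = −[(0.00)(1.00) − (-0.20)(-0.10)] = 0.0200
  C_22 = (1.00)(1.00) − (-0.20)(-0.10) = 0.9800
  C_23 = −[(1.00)(-0.10) − (0.00)(-0.10)] = 0.1000
  C_31 = (0.00)(-0.15) − (-0.20)(0.85) = 0.1700
  C_32 = −[(1.00)(-0.15) − (-0.20)(-0.45)] = 0.2400
  C_33 = (1.00)(0.85) − (0.00)(-0.45) = 0.8500
det(I−A) = Σ_j (I−A)_1j·C_1j = (1.00)(0.8350) + (0.00)(0.4650) + (-0.20)(0.1300) = 0.8090
adj(I−A) = Cᵀ =
  [ 0.8350   0.0200   0.1700]
  [ 0.4650   0.9800   0.2400]
  [ 0.1300   0.1000   0.8500]
(I − A)⁻¹ = adj(I−A) / det(I−A) ≈
  [   1.0321     0.0247     0.2101]
  [   0.5748     1.2114     0.2967]
  [   0.1607     0.1236     1.0507]
x = (I − A)⁻¹ d = adj(I−A)·d / det(I−A), with det(I−A) = 0.8090:
  x_C = (0.8350·380 + 0.0200·400 + 0.1700·480) / 0.8090 = 406.90 / 0.8090 ≈ 502.97
  x_H = (0.4650·380 + 0.9800·400 + 0.2400·480) / 0.8090 = 683.90 / 0.8090 ≈ 845.36
  x_M = (0.1300·380 + 0.1000·400 + 0.8500·480) / 0.8090 = 497.40 / 0.8090 ≈ 614.83

x_C = 502.97, x_H = 845.36, x_M = 614.83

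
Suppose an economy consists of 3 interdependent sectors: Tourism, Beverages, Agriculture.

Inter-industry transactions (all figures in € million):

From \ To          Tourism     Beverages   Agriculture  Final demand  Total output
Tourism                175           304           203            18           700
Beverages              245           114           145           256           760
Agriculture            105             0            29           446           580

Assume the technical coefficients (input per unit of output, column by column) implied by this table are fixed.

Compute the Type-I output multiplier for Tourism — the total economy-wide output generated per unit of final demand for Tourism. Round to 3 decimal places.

m_T = 3.160

Technical coefficients a_ij = z_ij / X_j:
  a_TT = 175/700 = 0.25, a_BT = 245/700 = 0.35, a_AT = 105/700 = 0.15
  a_TB = 304/760 = 0.40, a_BB = 114/760 = 0.15, a_AB = 0/760 = 0.00
  a_TA = 203/580 = 0.35, a_BA = 145/580 = 0.25, a_AA = 29/580 = 0.05
I − A =
  [   0.75    -0.40    -0.35]
  [  -0.35     0.85    -0.25]
  [  -0.15     0.00     0.95]
Cofactors of I−A, C_ij = (−1)^(i+j)·(minor ij) (rows/columns in the sector order above):
  C_11 = (0.85)(0.95) − (-0.25)(0.00) = 0.8075
  C_12 = −[(-0.35)(0.95) − (-0.25)(-0.15)] = 0.3700
  C_13 = (-0.35)(0.00) − (0.85)(-0.15) = 0.1275
  C_21 = −[(-0.40)(0.95) − (-0.35)(0.00)] = 0.3800
  C_22 = (0.75)(0.95) − (-0.35)(-0.15) = 0.6600
  C_23 = −[(0.75)(0.00) − (-0.40)(-0.15)] = 0.0600
  C_31 = (-0.40)(-0.25) − (-0.35)(0.85) = 0.3975
  C_32 = −[(0.75)(-0.25) − (-0.35)(-0.35)] = 0.3100
  C_33 = (0.75)(0.85) − (-0.40)(-0.35) = 0.4975
det(I−A) = Σ_j (I−A)_1j·C_1j = (0.75)(0.8075) + (-0.40)(0.3700) + (-0.35)(0.1275) = 0.4130
adj(I−A) = Cᵀ =
  [ 0.8075   0.3800   0.3975]
  [ 0.3700   0.6600   0.3100]
  [ 0.1275   0.0600   0.4975]
(I − A)⁻¹ = adj(I−A) / det(I−A) ≈
  [   1.9552     0.9201     0.9625]
  [   0.8959     1.5981     0.7506]
  [   0.3087     0.1453     1.2046]
The output multiplier for sector j is the column-j sum of the Leontief inverse (I − A)⁻¹ = adj(I−A) / det(I−A).
Column T of adj(I−A): (0.8075, 0.3700, 0.1275); det(I−A) = 0.4130.
m_T = (0.8075 + 0.3700 + 0.1275) / 0.4130 = 1.305 / 0.4130 ≈ 3.160.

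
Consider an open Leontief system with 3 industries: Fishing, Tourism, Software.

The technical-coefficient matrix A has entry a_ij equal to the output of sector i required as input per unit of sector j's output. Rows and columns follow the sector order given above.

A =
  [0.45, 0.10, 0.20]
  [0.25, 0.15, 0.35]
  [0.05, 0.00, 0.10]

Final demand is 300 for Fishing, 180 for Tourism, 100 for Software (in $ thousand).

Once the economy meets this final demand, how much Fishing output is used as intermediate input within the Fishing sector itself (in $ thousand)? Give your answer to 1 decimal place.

z_FF = 308.7

I − A =
  [   0.55    -0.10    -0.20]
  [  -0.25     0.85    -0.35]
  [  -0.05     0.00     0.90]
Cofactors of I−A, C_ij = (−1)^(i+j)·(minor ij) (rows/columns in the sector order above):
  C_11 = (0.85)(0.90) − (-0.35)(0.00) = 0.7650
  C_12 = −[(-0.25)(0.90) − (-0.35)(-0.05)] = 0.2425
  C_13 = (-0.25)(0.00) − (0.85)(-0.05) = 0.0425
  C_21 = −[(-0.10)(0.90) − (-0.20)(0.00)] = 0.0900
  C_22 = (0.55)(0.90) − (-0.20)(-0.05) = 0.4850
  C_23 = −[(0.55)(0.00) − (-0.10)(-0.05)] = 0.0050
  C_31 = (-0.10)(-0.35) − (-0.20)(0.85) = 0.2050
  C_32 = −[(0.55)(-0.35) − (-0.20)(-0.25)] = 0.2425
  C_33 = (0.55)(0.85) − (-0.10)(-0.25) = 0.4425
det(I−A) = Σ_j (I−A)_1j·C_1j = (0.55)(0.7650) + (-0.10)(0.2425) + (-0.20)(0.0425) = 0.3880
adj(I−A) = Cᵀ =
  [ 0.7650   0.0900   0.2050]
  [ 0.2425   0.4850   0.2425]
  [ 0.0425   0.0050   0.4425]
(I − A)⁻¹ = adj(I−A) / det(I−A) ≈
  [   1.9716     0.2320     0.5284]
  [   0.6250     1.2500     0.6250]
  [   0.1095     0.0129     1.1405]
First solve x = (I − A)⁻¹ d = adj(I−A)·d / det(I−A); in particular x_F = (0.7650·300 + 0.0900·180 + 0.2050·100) / 0.3880 = 266.20 / 0.3880 ≈ 686.082.
Intermediate flow from F to F: z_FF = a_FF · x_F = 0.45 × 266.20 / 0.3880 = 119.79 / 0.3880 ≈ 308.7.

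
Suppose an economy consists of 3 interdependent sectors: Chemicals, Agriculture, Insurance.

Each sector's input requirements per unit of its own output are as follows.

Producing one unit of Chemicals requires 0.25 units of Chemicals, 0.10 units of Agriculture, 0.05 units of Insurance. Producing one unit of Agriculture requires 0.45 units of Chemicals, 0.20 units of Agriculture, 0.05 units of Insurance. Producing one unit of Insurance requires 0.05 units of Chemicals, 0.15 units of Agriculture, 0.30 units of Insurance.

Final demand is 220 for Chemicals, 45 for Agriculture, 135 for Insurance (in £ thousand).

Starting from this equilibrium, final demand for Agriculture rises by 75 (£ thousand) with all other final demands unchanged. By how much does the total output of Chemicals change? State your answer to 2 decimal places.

Δx_C = 63.12

I − A =
  [   0.75    -0.45    -0.05]
  [  -0.10     0.80    -0.15]
  [  -0.05    -0.05     0.70]
Cofactors of I−A, C_ij = (−1)^(i+j)·(minor ij) (rows/columns in the sector order above):
  C_11 = (0.80)(0.70) − (-0.15)(-0.05) = 0.5525
  C_12 = −[(-0.10)(0.70) − (-0.15)(-0.05)] = 0.0775
  C_13 = (-0.10)(-0.05) − (0.80)(-0.05) = 0.0450
  C_21 = −[(-0.45)(0.70) − (-0.05)(-0.05)] = 0.3175
  C_22 = (0.75)(0.70) − (-0.05)(-0.05) = 0.5225
  C_23 = −[(0.75)(-0.05) − (-0.45)(-0.05)] = 0.0600
  C_31 = (-0.45)(-0.15) − (-0.05)(0.80) = 0.1075
  C_32 = −[(0.75)(-0.15) − (-0.05)(-0.10)] = 0.1175
  C_33 = (0.75)(0.80) − (-0.45)(-0.10) = 0.5550
det(I−A) = Σ_j (I−A)_1j·C_1j = (0.75)(0.5525) + (-0.45)(0.0775) + (-0.05)(0.0450) = 0.37725
adj(I−A) = Cᵀ =
  [ 0.5525   0.3175   0.1075]
  [ 0.0775   0.5225   0.1175]
  [ 0.0450   0.0600   0.5550]
(I − A)⁻¹ = adj(I−A) / det(I−A) ≈
  [   1.4645     0.8416     0.2850]
  [   0.2054     1.3850     0.3115]
  [   0.1193     0.1590     1.4712]
Δx = (I − A)⁻¹ Δd with Δd having +75 in the Agriculture component and 0 elsewhere.
So Δx_C = L_CA · (+75), where L_CA = adj(I−A)_CA / det(I−A) = 0.3175 / 0.37725.
Δx_C = 0.3175 × (+75) / 0.37725 = 23.8125 / 0.37725 ≈ 63.12.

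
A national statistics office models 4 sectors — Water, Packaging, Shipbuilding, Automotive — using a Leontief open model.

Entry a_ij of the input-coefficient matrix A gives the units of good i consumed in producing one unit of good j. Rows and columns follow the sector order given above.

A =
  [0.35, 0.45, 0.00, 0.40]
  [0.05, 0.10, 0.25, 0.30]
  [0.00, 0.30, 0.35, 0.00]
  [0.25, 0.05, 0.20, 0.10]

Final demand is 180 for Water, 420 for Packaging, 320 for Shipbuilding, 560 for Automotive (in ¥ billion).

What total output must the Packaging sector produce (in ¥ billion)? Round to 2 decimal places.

I − A =
  [   0.65    -0.45     0.00    -0.40]
  [  -0.05     0.90    -0.25    -0.30]
  [   0.00    -0.30     0.65     0.00]
  [  -0.25    -0.05    -0.20     0.90]
Compute the cofactors C_ij = (−1)^(i+j)·(3×3 minor ij) of I−A; the adjugate is their transpose:
adj(I−A) = Cᵀ =
  [ 0.431250   0.300250   0.205250   0.291750]
  [ 0.078000   0.315250   0.164250   0.139750]
  [ 0.036000   0.145500   0.371750   0.064500]
  [ 0.132125   0.133250   0.148750   0.316875]
det(I−A) = Σ_j (I−A)_1j·C_1j = (0.65)(0.431250) + (-0.45)(0.078000) + (0.00)(0.036000) + (-0.40)(0.132125) = 0.1923625
(I − A)⁻¹ = adj(I−A) / det(I−A) ≈
  [   2.2419     1.5609     1.0670     1.5167]
  [   0.4055     1.6388     0.8539     0.7265]
  [   0.1871     0.7564     1.9325     0.3353]
  [   0.6869     0.6927     0.7733     1.6473]
x = (I − A)⁻¹ d = adj(I−A)·d / det(I−A), with det(I−A) = 0.1923625:
  x_1 = (0.431250·180 + 0.300250·420 + 0.205250·320 + 0.291750·560) / 0.1923625 = 432.79 / 0.1923625 ≈ 2249.87
  x_2 = (0.078000·180 + 0.315250·420 + 0.164250·320 + 0.139750·560) / 0.1923625 = 277.265 / 0.1923625 ≈ 1441.37
  x_3 = (0.036000·180 + 0.145500·420 + 0.371750·320 + 0.064500·560) / 0.1923625 = 222.67 / 0.1923625 ≈ 1157.55
  x_4 = (0.132125·180 + 0.133250·420 + 0.148750·320 + 0.316875·560) / 0.1923625 = 304.7975 / 0.1923625 ≈ 1584.50

x_2 = 1441.37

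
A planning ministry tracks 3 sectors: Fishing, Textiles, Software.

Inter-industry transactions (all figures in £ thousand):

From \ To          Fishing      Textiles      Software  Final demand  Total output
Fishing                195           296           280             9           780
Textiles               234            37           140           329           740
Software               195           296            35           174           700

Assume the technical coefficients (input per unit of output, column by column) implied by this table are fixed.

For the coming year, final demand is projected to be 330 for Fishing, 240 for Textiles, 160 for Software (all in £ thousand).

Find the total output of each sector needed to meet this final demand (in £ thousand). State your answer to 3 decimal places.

x_F = 1396.469, x_T = 884.884, x_S = 908.496

Technical coefficients a_ij = z_ij / X_j:
  a_FF = 195/780 = 0.25, a_TF = 234/780 = 0.30, a_SF = 195/780 = 0.25
  a_FT = 296/740 = 0.40, a_TT = 37/740 = 0.05, a_ST = 296/740 = 0.40
  a_FS = 280/700 = 0.40, a_TS = 140/700 = 0.20, a_SS = 35/700 = 0.05
I − A =
  [   0.75    -0.40    -0.40]
  [  -0.30     0.95    -0.20]
  [  -0.25    -0.40     0.95]
Cofactors of I−A, C_ij = (−1)^(i+j)·(minor ij) (rows/columns in the sector order above):
  C_11 = (0.95)(0.95) − (-0.20)(-0.40) = 0.8225
  C_12 = −[(-0.30)(0.95) − (-0.20)(-0.25)] = 0.3350
  C_13 = (-0.30)(-0.40) − (0.95)(-0.25) = 0.3575
  C_21 = −[(-0.40)(0.95) − (-0.40)(-0.40)] = 0.5400
  C_22 = (0.75)(0.95) − (-0.40)(-0.25) = 0.6125
  C_23 = −[(0.75)(-0.40) − (-0.40)(-0.25)] = 0.4000
  C_31 = (-0.40)(-0.20) − (-0.40)(0.95) = 0.4600
  C_32 = −[(0.75)(-0.20) − (-0.40)(-0.30)] = 0.2700
  C_33 = (0.75)(0.95) − (-0.40)(-0.30) = 0.5925
det(I−A) = Σ_j (I−A)_1j·C_1j = (0.75)(0.8225) + (-0.40)(0.3350) + (-0.40)(0.3575) = 0.339875
adj(I−A) = Cᵀ =
  [ 0.8225   0.5400   0.4600]
  [ 0.3350   0.6125   0.2700]
  [ 0.3575   0.4000   0.5925]
(I − A)⁻¹ = adj(I−A) / det(I−A) ≈
  [   2.4200     1.5888     1.3534]
  [   0.9857     1.8021     0.7944]
  [   1.0519     1.1769     1.7433]
x = (I − A)⁻¹ d = adj(I−A)·d / det(I−A), with det(I−A) = 0.339875:
  x_F = (0.8225·330 + 0.5400·240 + 0.4600·160) / 0.339875 = 474.625 / 0.339875 ≈ 1396.469
  x_T = (0.3350·330 + 0.6125·240 + 0.2700·160) / 0.339875 = 300.75 / 0.339875 ≈ 884.884
  x_S = (0.3575·330 + 0.4000·240 + 0.5925·160) / 0.339875 = 308.775 / 0.339875 ≈ 908.496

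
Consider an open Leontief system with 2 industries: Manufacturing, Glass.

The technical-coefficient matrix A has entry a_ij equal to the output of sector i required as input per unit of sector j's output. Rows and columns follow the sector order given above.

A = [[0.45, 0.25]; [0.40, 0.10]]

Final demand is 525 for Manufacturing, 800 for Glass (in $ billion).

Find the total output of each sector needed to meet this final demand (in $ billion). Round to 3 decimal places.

x_M = 1702.532, x_G = 1645.570

I − A =
  [   0.55    -0.25]
  [  -0.40     0.90]
det(I−A) = (0.55)(0.90) − (-0.25)(-0.40) = 0.3950
adj(I−A) = [[0.90, 0.25], [0.40, 0.55]]
(I − A)⁻¹ = adj(I−A) / det(I−A) ≈
  [   2.2785     0.6329]
  [   1.0127     1.3924]
x = (I − A)⁻¹ d = adj(I−A)·d / det(I−A), with det(I−A) = 0.3950:
  x_M = (0.90·525 + 0.25·800) / 0.3950 = 672.50 / 0.3950 ≈ 1702.532
  x_G = (0.40·525 + 0.55·800) / 0.3950 = 650.00 / 0.3950 ≈ 1645.570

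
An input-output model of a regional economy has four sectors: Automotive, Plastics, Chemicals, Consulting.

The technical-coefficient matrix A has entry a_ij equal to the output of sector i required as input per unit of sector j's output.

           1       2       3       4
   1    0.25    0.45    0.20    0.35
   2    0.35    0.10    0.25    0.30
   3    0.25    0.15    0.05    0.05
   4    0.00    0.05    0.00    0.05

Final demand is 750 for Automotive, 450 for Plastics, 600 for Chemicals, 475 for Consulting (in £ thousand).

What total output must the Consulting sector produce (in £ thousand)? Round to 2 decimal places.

x_4 = 634.51

I − A =
  [   0.75    -0.45    -0.20    -0.35]
  [  -0.35     0.90    -0.25    -0.30]
  [  -0.25    -0.15     0.95    -0.05]
  [   0.00    -0.05     0.00     0.95]
Compute the cofactors C_ij = (−1)^(i+j)·(3×3 minor ij) of I−A; the adjugate is their transpose:
adj(I−A) = Cᵀ =
  [ 0.761750   0.451750   0.279250   0.438000]
  [ 0.375250   0.629375   0.244625   0.349875]
  [ 0.260750   0.220000   0.474250   0.190500]
  [ 0.019750   0.033125   0.012875   0.379875]
det(I−A) = Σ_j (I−A)_1j·C_1j = (0.75)(0.761750) + (-0.45)(0.375250) + (-0.20)(0.260750) + (-0.35)(0.019750) = 0.3433875
(I − A)⁻¹ = adj(I−A) / det(I−A) ≈
  [   2.2183     1.3156     0.8132     1.2755]
  [   1.0928     1.8328     0.7124     1.0189]
  [   0.7593     0.6407     1.3811     0.5548]
  [   0.0575     0.0965     0.0375     1.1063]
x = (I − A)⁻¹ d = adj(I−A)·d / det(I−A), with det(I−A) = 0.3433875:
  x_1 = (0.761750·750 + 0.451750·450 + 0.279250·600 + 0.438000·475) / 0.3433875 = 1150.20 / 0.3433875 ≈ 3349.57
  x_2 = (0.375250·750 + 0.629375·450 + 0.244625·600 + 0.349875·475) / 0.3433875 = 877.621875 / 0.3433875 ≈ 2555.78
  x_3 = (0.260750·750 + 0.220000·450 + 0.474250·600 + 0.190500·475) / 0.3433875 = 669.60 / 0.3433875 ≈ 1949.98
  x_4 = (0.019750·750 + 0.033125·450 + 0.012875·600 + 0.379875·475) / 0.3433875 = 217.884375 / 0.3433875 ≈ 634.51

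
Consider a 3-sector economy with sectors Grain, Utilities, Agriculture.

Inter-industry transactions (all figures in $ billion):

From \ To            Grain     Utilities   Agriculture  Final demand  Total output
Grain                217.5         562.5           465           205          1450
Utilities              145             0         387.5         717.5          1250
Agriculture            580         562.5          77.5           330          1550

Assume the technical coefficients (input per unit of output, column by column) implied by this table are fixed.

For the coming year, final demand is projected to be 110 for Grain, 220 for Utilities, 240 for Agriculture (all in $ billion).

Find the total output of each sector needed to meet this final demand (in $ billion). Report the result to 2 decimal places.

x_G = 641.78, x_U = 470.62, x_A = 745.78

Technical coefficients a_ij = z_ij / X_j:
  a_GG = 217.5/1450 = 0.15, a_UG = 145/1450 = 0.10, a_AG = 580/1450 = 0.40
  a_GU = 562.5/1250 = 0.45, a_UU = 0/1250 = 0.00, a_AU = 562.5/1250 = 0.45
  a_GA = 465/1550 = 0.30, a_UA = 387.5/1550 = 0.25, a_AA = 77.5/1550 = 0.05
I − A =
  [   0.85    -0.45    -0.30]
  [  -0.10     1.00    -0.25]
  [  -0.40    -0.45     0.95]
Cofactors of I−A, C_ij = (−1)^(i+j)·(minor ij) (rows/columns in the sector order above):
  C_11 = (1.00)(0.95) − (-0.25)(-0.45) = 0.8375
  C_12 = −[(-0.10)(0.95) − (-0.25)(-0.40)] = 0.1950
  C_13 = (-0.10)(-0.45) − (1.00)(-0.40) = 0.4450
  C_21 = −[(-0.45)(0.95) − (-0.30)(-0.45)] = 0.5625
  C_22 = (0.85)(0.95) − (-0.30)(-0.40) = 0.6875
  C_23 = −[(0.85)(-0.45) − (-0.45)(-0.40)] = 0.5625
  C_31 = (-0.45)(-0.25) − (-0.30)(1.00) = 0.4125
  C_32 = −[(0.85)(-0.25) − (-0.30)(-0.10)] = 0.2425
  C_33 = (0.85)(1.00) − (-0.45)(-0.10) = 0.8050
det(I−A) = Σ_j (I−A)_1j·C_1j = (0.85)(0.8375) + (-0.45)(0.1950) + (-0.30)(0.4450) = 0.490625
adj(I−A) = Cᵀ =
  [ 0.8375   0.5625   0.4125]
  [ 0.1950   0.6875   0.2425]
  [ 0.4450   0.5625   0.8050]
(I − A)⁻¹ = adj(I−A) / det(I−A) ≈
  [   1.7070     1.1465     0.8408]
  [   0.3975     1.4013     0.4943]
  [   0.9070     1.1465     1.6408]
x = (I − A)⁻¹ d = adj(I−A)·d / det(I−A), with det(I−A) = 0.490625:
  x_G = (0.8375·110 + 0.5625·220 + 0.4125·240) / 0.490625 = 314.875 / 0.490625 ≈ 641.78
  x_U = (0.1950·110 + 0.6875·220 + 0.2425·240) / 0.490625 = 230.90 / 0.490625 ≈ 470.62
  x_A = (0.4450·110 + 0.5625·220 + 0.8050·240) / 0.490625 = 365.90 / 0.490625 ≈ 745.78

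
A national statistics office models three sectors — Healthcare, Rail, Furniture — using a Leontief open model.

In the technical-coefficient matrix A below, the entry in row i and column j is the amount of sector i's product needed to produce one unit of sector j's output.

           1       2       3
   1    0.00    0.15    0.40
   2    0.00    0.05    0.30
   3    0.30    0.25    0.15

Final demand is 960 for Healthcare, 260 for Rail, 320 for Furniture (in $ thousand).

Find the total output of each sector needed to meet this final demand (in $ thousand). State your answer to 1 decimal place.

x_1 = 1484.9, x_2 = 615.2, x_3 = 1081.5

I − A =
  [   1.00    -0.15    -0.40]
  [   0.00     0.95    -0.30]
  [  -0.30    -0.25     0.85]
Cofactors of I−A, C_ij = (−1)^(i+j)·(minor ij) (rows/columns in the sector order above):
  C_11 = (0.95)(0.85) − (-0.30)(-0.25) = 0.7325
  C_12 = −[(0.00)(0.85) − (-0.30)(-0.30)] = 0.0900
  C_13 = (0.00)(-0.25) − (0.95)(-0.30) = 0.2850
  C_21 = −[(-0.15)(0.85) − (-0.40)(-0.25)] = 0.2275
  C_22 = (1.00)(0.85) − (-0.40)(-0.30) = 0.7300
  C_23 = −[(1.00)(-0.25) − (-0.15)(-0.30)] = 0.2950
  C_31 = (-0.15)(-0.30) − (-0.40)(0.95) = 0.4250
  C_32 = −[(1.00)(-0.30) − (-0.40)(0.00)] = 0.3000
  C_33 = (1.00)(0.95) − (-0.15)(0.00) = 0.9500
det(I−A) = Σ_j (I−A)_1j·C_1j = (1.00)(0.7325) + (-0.15)(0.0900) + (-0.40)(0.2850) = 0.6050
adj(I−A) = Cᵀ =
  [ 0.7325   0.2275   0.4250]
  [ 0.0900   0.7300   0.3000]
  [ 0.2850   0.2950   0.9500]
(I − A)⁻¹ = adj(I−A) / det(I−A) ≈
  [   1.2107     0.3760     0.7025]
  [   0.1488     1.2066     0.4959]
  [   0.4711     0.4876     1.5702]
x = (I − A)⁻¹ d = adj(I−A)·d / det(I−A), with det(I−A) = 0.6050:
  x_1 = (0.7325·960 + 0.2275·260 + 0.4250·320) / 0.6050 = 898.35 / 0.6050 ≈ 1484.9
  x_2 = (0.0900·960 + 0.7300·260 + 0.3000·320) / 0.6050 = 372.20 / 0.6050 ≈ 615.2
  x_3 = (0.2850·960 + 0.2950·260 + 0.9500·320) / 0.6050 = 654.30 / 0.6050 ≈ 1081.5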